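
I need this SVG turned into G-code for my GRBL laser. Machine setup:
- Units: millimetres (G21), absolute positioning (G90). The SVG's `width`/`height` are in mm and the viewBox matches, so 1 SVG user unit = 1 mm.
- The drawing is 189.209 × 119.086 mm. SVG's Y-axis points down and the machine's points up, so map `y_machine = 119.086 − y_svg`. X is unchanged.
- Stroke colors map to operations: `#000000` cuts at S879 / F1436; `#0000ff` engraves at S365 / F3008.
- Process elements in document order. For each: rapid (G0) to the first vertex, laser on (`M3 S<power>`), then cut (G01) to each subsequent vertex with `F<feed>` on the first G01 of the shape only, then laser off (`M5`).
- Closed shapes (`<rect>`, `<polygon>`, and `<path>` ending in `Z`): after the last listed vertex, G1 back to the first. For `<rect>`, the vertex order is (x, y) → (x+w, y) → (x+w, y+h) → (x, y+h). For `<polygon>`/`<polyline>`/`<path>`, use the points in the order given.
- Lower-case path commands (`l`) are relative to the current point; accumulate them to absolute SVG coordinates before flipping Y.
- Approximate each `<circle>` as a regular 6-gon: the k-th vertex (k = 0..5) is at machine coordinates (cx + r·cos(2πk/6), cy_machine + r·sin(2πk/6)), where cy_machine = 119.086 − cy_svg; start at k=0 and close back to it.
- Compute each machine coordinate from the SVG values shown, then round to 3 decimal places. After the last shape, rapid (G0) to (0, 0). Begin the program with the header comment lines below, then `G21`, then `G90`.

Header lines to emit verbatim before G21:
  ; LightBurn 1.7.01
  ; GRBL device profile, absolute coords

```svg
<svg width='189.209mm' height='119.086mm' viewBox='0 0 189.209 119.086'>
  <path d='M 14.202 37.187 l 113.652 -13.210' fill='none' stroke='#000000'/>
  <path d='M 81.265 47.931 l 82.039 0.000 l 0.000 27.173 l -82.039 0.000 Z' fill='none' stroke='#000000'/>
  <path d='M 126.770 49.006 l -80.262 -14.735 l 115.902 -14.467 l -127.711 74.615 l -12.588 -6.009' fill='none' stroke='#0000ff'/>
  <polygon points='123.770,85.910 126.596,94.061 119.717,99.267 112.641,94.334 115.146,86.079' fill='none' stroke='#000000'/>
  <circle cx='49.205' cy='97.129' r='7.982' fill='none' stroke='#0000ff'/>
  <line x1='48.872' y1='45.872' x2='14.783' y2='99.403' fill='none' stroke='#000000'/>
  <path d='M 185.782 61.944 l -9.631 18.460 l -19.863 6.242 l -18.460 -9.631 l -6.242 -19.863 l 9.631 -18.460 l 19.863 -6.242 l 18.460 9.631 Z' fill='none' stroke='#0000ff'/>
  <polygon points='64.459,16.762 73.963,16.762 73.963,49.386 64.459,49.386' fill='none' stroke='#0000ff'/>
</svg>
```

viewBox `0 0 189.209 119.086` with mm width/height → 1 unit = 1 mm. Flip: y_m = 119.086 − y_svg.

**Shape 1** — `<path>` line segment, stroke `#000000` → cut (S879, F1436). Machine vertices: (14.202,81.899) → (127.854,95.109). Open path.

**Shape 2** — `<path>` rectangle, stroke `#000000` → cut (S879, F1436). Machine vertices: (81.265,71.155) → (163.304,71.155) → (163.304,43.982) → (81.265,43.982) → (81.265,71.155). Closed: final G1 returns to the first vertex.

**Shape 3** — `<path>` open polyline, stroke `#0000ff` → engrave (S365, F3008). Machine vertices: (126.770,70.080) → (46.508,84.815) → (162.410,99.282) → (34.699,24.667) → (22.111,30.676). Open path.

**Shape 4** — `<polygon>` regular polygon, stroke `#000000` → cut (S879, F1436). Machine vertices: (123.770,33.176) → (126.596,25.025) → (119.717,19.819) → (112.641,24.752) → (115.146,33.007) → (123.770,33.176). Closed: final G1 returns to the first vertex.

**Shape 5** — `<circle>` circle, stroke `#0000ff` → engrave (S365, F3008). Machine vertices: (57.187,21.957) → (53.196,28.870) → (45.214,28.870) → (41.223,21.957) → (45.214,15.044) → (53.196,15.044) → (57.187,21.957). Closed: final G1 returns to the first vertex.

**Shape 6** — `<line>` line segment, stroke `#000000` → cut (S879, F1436). Machine vertices: (48.872,73.214) → (14.783,19.683). Open path.

**Shape 7** — `<path>` regular polygon, stroke `#0000ff` → engrave (S365, F3008). Machine vertices: (185.782,57.142) → (176.151,38.682) → (156.288,32.440) → (137.828,42.071) → (131.586,61.934) → (141.217,80.394) → (161.080,86.636) → (179.540,77.005) → (185.782,57.142). Closed: final G1 returns to the first vertex.

**Shape 8** — `<polygon>` rectangle, stroke `#0000ff` → engrave (S365, F3008). Machine vertices: (64.459,102.324) → (73.963,102.324) → (73.963,69.700) → (64.459,69.700) → (64.459,102.324). Closed: final G1 returns to the first vertex.

; LightBurn 1.7.01
; GRBL device profile, absolute coords
G21
G90
G0 X14.202 Y81.899
M3 S879
G01 X127.854 Y95.109 F1436
M5
G0 X81.265 Y71.155
M3 S879
G01 X163.304 Y71.155 F1436
G01 X163.304 Y43.982
G01 X81.265 Y43.982
G01 X81.265 Y71.155
M5
G0 X126.770 Y70.080
M3 S365
G01 X46.508 Y84.815 F3008
G01 X162.410 Y99.282
G01 X34.699 Y24.667
G01 X22.111 Y30.676
M5
G0 X123.770 Y33.176
M3 S879
G01 X126.596 Y25.025 F1436
G01 X119.717 Y19.819
G01 X112.641 Y24.752
G01 X115.146 Y33.007
G01 X123.770 Y33.176
M5
G0 X57.187 Y21.957
M3 S365
G01 X53.196 Y28.870 F3008
G01 X45.214 Y28.870
G01 X41.223 Y21.957
G01 X45.214 Y15.044
G01 X53.196 Y15.044
G01 X57.187 Y21.957
M5
G0 X48.872 Y73.214
M3 S879
G01 X14.783 Y19.683 F1436
M5
G0 X185.782 Y57.142
M3 S365
G01 X176.151 Y38.682 F3008
G01 X156.288 Y32.440
G01 X137.828 Y42.071
G01 X131.586 Y61.934
G01 X141.217 Y80.394
G01 X161.080 Y86.636
G01 X179.540 Y77.005
G01 X185.782 Y57.142
M5
G0 X64.459 Y102.324
M3 S365
G01 X73.963 Y102.324 F3008
G01 X73.963 Y69.700
G01 X64.459 Y69.700
G01 X64.459 Y102.324
M5
G0 X0.000 Y0.000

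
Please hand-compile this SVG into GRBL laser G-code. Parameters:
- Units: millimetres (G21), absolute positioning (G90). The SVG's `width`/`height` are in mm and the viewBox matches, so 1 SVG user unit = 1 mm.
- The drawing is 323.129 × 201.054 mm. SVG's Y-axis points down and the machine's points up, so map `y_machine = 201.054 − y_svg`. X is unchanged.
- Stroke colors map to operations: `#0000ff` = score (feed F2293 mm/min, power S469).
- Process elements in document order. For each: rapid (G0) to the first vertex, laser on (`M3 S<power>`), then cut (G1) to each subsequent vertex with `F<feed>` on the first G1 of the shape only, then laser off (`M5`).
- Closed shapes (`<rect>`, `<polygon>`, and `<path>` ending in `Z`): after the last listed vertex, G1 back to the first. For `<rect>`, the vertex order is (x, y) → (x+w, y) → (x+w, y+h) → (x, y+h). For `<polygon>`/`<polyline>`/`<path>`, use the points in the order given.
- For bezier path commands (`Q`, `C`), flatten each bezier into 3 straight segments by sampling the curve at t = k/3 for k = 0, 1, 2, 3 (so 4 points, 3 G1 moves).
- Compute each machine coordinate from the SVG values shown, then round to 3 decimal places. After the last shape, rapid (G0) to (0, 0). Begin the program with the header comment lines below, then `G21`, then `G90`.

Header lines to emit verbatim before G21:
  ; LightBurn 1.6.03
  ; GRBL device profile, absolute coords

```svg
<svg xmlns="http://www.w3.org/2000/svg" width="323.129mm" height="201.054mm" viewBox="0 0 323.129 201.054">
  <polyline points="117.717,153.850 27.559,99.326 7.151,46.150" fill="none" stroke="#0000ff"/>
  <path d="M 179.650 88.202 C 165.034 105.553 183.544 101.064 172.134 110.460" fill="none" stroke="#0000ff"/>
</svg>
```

; LightBurn 1.6.03
; GRBL device profile, absolute coords
G21
G90
G0 X117.717 Y47.204
M3 S469
G1 X27.559 Y101.728 F2293
G1 X7.151 Y154.904
M5
G0 X179.650 Y112.852
M3 S469
G1 X173.741 Y101.458 F2293
G1 X175.906 Y96.685
G1 X172.134 Y90.594
M5
G0 X0.000 Y0.000

Since the viewBox matches the mm dimensions, user units are millimetres directly. The only transform is the Y-flip y_m = 201.054 − y_svg.

Shape 1 is a open polyline drawn with `<polyline>`. Its stroke #0000ff means score at S469, F2293. After flipping Y the toolpath is (117.717,47.204) → (27.559,101.728) → (7.151,154.904).

Shape 2 is a cubic bezier drawn with `<path>`. Its stroke #0000ff means score at S469, F2293. After flipping Y the toolpath is (179.650,112.852) → (173.741,101.458) → (175.906,96.685) → (172.134,90.594).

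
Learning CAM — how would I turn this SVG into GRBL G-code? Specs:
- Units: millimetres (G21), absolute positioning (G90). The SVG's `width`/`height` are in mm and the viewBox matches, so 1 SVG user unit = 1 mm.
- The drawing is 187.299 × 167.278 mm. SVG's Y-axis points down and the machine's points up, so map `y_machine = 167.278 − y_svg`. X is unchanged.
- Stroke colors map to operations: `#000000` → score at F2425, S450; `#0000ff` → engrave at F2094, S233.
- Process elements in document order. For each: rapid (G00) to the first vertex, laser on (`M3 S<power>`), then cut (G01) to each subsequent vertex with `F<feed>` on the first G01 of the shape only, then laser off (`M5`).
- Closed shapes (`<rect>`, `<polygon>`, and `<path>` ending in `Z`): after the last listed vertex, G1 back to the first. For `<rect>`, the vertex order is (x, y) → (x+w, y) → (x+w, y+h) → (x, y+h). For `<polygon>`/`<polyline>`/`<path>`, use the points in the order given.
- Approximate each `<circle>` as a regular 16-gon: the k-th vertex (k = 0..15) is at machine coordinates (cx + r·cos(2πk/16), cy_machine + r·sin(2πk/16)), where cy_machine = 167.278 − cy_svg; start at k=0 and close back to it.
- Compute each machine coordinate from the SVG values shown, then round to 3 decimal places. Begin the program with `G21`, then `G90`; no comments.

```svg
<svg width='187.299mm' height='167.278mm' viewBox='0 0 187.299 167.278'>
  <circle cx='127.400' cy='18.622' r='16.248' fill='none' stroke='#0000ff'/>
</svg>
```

G21
G90
G00 X143.648 Y148.656
M3 S233
G01 X142.411 Y154.874 F2094
G01 X138.889 Y160.145
G01 X133.618 Y163.667
G01 X127.400 Y164.904
G01 X121.182 Y163.667
G01 X115.911 Y160.145
G01 X112.389 Y154.874
G01 X111.152 Y148.656
G01 X112.389 Y142.438
G01 X115.911 Y137.167
G01 X121.182 Y133.645
G01 X127.400 Y132.408
G01 X133.618 Y133.645
G01 X138.889 Y137.167
G01 X142.411 Y142.438
G01 X143.648 Y148.656
M5

1 u = 1 mm; y_m = 167.278 − y.

[1] `<circle>` circle, #0000ff→engrave S233 F2094: (143.648,148.656) → (142.411,154.874) → (138.889,160.145) → (133.618,163.667) → (127.400,164.904) → (121.182,163.667) → (115.911,160.145) → (112.389,154.874) → (111.152,148.656) → (112.389,142.438) → (115.911,137.167) → (121.182,133.645) → (127.400,132.408) → (133.618,133.645) → (138.889,137.167) → (142.411,142.438) → (143.648,148.656) (closed)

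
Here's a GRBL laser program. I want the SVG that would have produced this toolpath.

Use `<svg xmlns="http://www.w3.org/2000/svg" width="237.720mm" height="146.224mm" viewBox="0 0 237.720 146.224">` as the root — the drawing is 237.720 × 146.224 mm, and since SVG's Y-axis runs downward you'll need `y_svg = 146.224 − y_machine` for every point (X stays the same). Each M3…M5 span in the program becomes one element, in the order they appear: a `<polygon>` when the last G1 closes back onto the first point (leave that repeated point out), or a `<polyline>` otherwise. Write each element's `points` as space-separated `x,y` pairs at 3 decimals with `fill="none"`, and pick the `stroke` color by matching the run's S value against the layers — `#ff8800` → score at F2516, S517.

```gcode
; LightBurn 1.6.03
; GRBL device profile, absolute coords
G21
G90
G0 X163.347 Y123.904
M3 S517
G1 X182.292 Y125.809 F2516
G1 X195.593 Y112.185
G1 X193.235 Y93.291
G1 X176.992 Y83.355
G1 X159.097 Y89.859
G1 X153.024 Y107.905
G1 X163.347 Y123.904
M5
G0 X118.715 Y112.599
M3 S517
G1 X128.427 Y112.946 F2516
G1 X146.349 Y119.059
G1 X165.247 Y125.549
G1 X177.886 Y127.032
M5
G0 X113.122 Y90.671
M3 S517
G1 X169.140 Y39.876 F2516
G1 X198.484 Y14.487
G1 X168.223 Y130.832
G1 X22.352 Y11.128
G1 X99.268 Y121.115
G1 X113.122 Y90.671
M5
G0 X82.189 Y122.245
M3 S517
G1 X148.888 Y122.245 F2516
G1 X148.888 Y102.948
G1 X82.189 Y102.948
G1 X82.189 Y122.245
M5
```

Machine Y-up, SVG Y-down with viewBox height 146.224, so y_svg = 146.224 − y_machine; X carries over. Every run uses S517, so all elements get stroke `#ff8800` (score).

Run 1: The run returns to its start, so emit a `<polygon>` with points (Y-flipped): 163.347,22.320 182.292,20.415 195.593,34.039 193.235,52.933 176.992,62.869 159.097,56.365 153.024,38.319.

Run 2: The run is open, so emit a `<polyline>` with points (Y-flipped): 118.715,33.625 128.427,33.278 146.349,27.165 165.247,20.675 177.886,19.192.

Run 3: The run returns to its start, so emit a `<polygon>` with points (Y-flipped): 113.122,55.553 169.140,106.348 198.484,131.737 168.223,15.392 22.352,135.096 99.268,25.109.

Run 4: The run returns to its start, so emit a `<polygon>` with points (Y-flipped): 82.189,23.979 148.888,23.979 148.888,43.276 82.189,43.276.

<svg xmlns="http://www.w3.org/2000/svg" width="237.720mm" height="146.224mm" viewBox="0 0 237.720 146.224">
  <polygon points="163.347,22.320 182.292,20.415 195.593,34.039 193.235,52.933 176.992,62.869 159.097,56.365 153.024,38.319" fill="none" stroke="#ff8800"/>
  <polyline points="118.715,33.625 128.427,33.278 146.349,27.165 165.247,20.675 177.886,19.192" fill="none" stroke="#ff8800"/>
  <polygon points="113.122,55.553 169.140,106.348 198.484,131.737 168.223,15.392 22.352,135.096 99.268,25.109" fill="none" stroke="#ff8800"/>
  <polygon points="82.189,23.979 148.888,23.979 148.888,43.276 82.189,43.276" fill="none" stroke="#ff8800"/>
</svg>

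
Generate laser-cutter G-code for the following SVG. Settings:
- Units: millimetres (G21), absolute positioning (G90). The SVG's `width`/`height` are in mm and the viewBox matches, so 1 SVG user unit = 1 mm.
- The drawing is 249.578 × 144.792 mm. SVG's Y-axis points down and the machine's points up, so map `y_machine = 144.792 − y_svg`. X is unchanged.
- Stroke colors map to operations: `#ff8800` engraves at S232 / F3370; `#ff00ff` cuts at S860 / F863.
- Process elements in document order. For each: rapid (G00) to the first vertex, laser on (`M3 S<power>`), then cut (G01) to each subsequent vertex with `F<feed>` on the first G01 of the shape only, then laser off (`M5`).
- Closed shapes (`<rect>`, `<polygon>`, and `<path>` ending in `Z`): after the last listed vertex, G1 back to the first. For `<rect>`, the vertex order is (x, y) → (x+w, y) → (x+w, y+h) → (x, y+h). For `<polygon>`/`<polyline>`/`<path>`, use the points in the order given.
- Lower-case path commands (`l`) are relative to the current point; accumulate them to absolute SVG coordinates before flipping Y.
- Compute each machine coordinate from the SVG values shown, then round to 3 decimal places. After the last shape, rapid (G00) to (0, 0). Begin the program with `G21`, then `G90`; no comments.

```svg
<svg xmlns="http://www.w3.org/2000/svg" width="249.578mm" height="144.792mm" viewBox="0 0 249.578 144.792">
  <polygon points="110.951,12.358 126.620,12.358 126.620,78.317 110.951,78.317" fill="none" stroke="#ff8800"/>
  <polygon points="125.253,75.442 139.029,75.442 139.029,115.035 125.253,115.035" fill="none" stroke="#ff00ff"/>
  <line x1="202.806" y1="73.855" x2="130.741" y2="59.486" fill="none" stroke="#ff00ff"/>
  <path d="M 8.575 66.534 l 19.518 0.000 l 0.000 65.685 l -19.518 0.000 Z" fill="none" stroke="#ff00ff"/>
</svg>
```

Since the viewBox matches the mm dimensions, user units are millimetres directly. The only transform is the Y-flip y_m = 144.792 − y_svg.

Shape 1 is a rectangle drawn with `<polygon>`. Its stroke #ff8800 means engrave at S232, F3370. After flipping Y the toolpath is (110.951,132.434) → (126.620,132.434) → (126.620,66.475) → (110.951,66.475) → (110.951,132.434), returning to the start.

Shape 2 is a rectangle drawn with `<polygon>`. Its stroke #ff00ff means cut at S860, F863. After flipping Y the toolpath is (125.253,69.350) → (139.029,69.350) → (139.029,29.757) → (125.253,29.757) → (125.253,69.350), returning to the start.

Shape 3 is a line segment drawn with `<line>`. Its stroke #ff00ff means cut at S860, F863. After flipping Y the toolpath is (202.806,70.937) → (130.741,85.306).

Shape 4 is a rectangle drawn with `<path>`. Its stroke #ff00ff means cut at S860, F863. After flipping Y the toolpath is (8.575,78.258) → (28.093,78.258) → (28.093,12.573) → (8.575,12.573) → (8.575,78.258), returning to the start.

G21
G90
G00 X110.951 Y132.434
M3 S232
G01 X126.620 Y132.434 F3370
G01 X126.620 Y66.475
G01 X110.951 Y66.475
G01 X110.951 Y132.434
M5
G00 X125.253 Y69.350
M3 S860
G01 X139.029 Y69.350 F863
G01 X139.029 Y29.757
G01 X125.253 Y29.757
G01 X125.253 Y69.350
M5
G00 X202.806 Y70.937
M3 S860
G01 X130.741 Y85.306 F863
M5
G00 X8.575 Y78.258
M3 S860
G01 X28.093 Y78.258 F863
G01 X28.093 Y12.573
G01 X8.575 Y12.573
G01 X8.575 Y78.258
M5
G00 X0.000 Y0.000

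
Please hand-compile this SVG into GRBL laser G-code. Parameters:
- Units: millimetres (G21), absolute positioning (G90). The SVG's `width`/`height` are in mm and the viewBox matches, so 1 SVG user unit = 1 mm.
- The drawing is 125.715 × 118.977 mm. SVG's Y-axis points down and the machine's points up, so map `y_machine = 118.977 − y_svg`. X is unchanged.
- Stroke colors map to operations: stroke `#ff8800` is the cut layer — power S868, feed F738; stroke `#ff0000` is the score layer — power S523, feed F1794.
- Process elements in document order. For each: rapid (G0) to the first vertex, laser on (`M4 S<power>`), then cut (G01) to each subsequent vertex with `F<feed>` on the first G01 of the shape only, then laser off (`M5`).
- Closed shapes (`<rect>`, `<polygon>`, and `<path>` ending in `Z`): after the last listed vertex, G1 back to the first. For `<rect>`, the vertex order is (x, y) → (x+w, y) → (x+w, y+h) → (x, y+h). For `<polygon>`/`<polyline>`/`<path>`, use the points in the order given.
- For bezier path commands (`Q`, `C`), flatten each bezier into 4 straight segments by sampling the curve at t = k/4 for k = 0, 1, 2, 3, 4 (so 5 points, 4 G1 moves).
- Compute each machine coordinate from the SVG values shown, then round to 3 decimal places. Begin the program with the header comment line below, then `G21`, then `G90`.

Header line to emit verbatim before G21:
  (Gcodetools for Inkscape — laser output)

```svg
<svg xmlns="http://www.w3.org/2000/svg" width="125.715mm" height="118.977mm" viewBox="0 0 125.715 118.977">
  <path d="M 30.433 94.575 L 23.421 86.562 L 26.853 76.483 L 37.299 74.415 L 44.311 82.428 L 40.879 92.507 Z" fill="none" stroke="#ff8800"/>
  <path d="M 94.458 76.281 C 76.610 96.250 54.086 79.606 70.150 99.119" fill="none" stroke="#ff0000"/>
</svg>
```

(Gcodetools for Inkscape — laser output)
G21
G90
G0 X30.433 Y24.402
M4 S868
G01 X23.421 Y32.415 F738
G01 X26.853 Y42.494
G01 X37.299 Y44.562
G01 X44.311 Y36.549
G01 X40.879 Y26.470
G01 X30.433 Y24.402
M5
G0 X94.458 Y42.696
M4 S523
G01 X80.871 Y33.447 F1794
G01 X69.587 Y31.106
G01 X64.661 Y28.850
G01 X70.150 Y19.858
M5

viewBox `0 0 125.715 118.977` with mm width/height → 1 unit = 1 mm. Flip: y_m = 118.977 − y_svg.

**Shape 1** — `<path>` regular polygon, stroke `#ff8800` → cut (S868, F738). Machine vertices: (30.433,24.402) → (23.421,32.415) → (26.853,42.494) → (37.299,44.562) → (44.311,36.549) → (40.879,26.470) → (30.433,24.402). Closed: final G1 returns to the first vertex.

**Shape 2** — `<path>` cubic bezier, stroke `#ff0000` → score (S523, F1794). Control points (SVG): P0=(94.458,76.281), P1=(76.610,96.250), P2=(54.086,79.606), P3=(70.150,99.119); sampled at t=k/4. Machine vertices: (94.458,42.696) → (80.871,33.447) → (69.587,31.106) → (64.661,28.850) → (70.150,19.858). Open path.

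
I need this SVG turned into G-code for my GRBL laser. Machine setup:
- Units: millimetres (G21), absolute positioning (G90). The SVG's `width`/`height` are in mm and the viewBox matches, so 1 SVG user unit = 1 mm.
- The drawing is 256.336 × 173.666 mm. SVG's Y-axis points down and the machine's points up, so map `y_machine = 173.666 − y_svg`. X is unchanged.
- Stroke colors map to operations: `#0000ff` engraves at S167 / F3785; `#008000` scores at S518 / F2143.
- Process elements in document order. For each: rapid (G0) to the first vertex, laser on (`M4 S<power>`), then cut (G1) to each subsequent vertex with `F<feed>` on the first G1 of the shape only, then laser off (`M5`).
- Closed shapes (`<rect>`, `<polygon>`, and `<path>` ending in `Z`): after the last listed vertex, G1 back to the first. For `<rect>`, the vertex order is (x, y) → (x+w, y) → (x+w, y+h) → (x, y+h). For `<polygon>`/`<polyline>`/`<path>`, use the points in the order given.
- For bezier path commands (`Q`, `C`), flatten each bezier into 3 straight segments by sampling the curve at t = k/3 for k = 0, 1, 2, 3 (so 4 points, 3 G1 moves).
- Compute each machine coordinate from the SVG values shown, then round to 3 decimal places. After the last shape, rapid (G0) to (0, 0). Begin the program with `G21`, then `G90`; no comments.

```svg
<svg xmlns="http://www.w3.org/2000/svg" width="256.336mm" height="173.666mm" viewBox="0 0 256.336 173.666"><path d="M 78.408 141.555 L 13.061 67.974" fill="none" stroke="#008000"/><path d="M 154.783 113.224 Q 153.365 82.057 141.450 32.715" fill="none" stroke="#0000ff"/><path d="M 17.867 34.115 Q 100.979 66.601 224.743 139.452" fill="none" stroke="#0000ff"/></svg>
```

G21
G90
G0 X78.408 Y32.111
M4 S518
G1 X13.061 Y105.692 F2143
M5
G0 X154.783 Y60.442
M4 S167
G1 X152.671 Y83.239 F3785
G1 X148.227 Y110.076
G1 X141.450 Y140.951
M5
G0 X17.867 Y139.551
M4 S167
G1 X77.792 Y113.409 F3785
G1 X146.751 Y78.296
G1 X224.743 Y34.214
M5
G0 X0.000 Y0.000

viewBox `0 0 256.336 173.666` with mm width/height → 1 unit = 1 mm. Flip: y_m = 173.666 − y_svg.

**Shape 1** — `<path>` line segment, stroke `#008000` → score (S518, F2143). Machine vertices: (78.408,32.111) → (13.061,105.692). Open path.

**Shape 2** — `<path>` quadratic bezier, stroke `#0000ff` → engrave (S167, F3785). Control points (SVG): P0=(154.783,113.224), P1=(153.365,82.057), P2=(141.450,32.715); sampled at t=k/3. Machine vertices: (154.783,60.442) → (152.671,83.239) → (148.227,110.076) → (141.450,140.951). Open path.

**Shape 3** — `<path>` quadratic bezier, stroke `#0000ff` → engrave (S167, F3785). Control points (SVG): P0=(17.867,34.115), P1=(100.979,66.601), P2=(224.743,139.452); sampled at t=k/3. Machine vertices: (17.867,139.551) → (77.792,113.409) → (146.751,78.296) → (224.743,34.214). Open path.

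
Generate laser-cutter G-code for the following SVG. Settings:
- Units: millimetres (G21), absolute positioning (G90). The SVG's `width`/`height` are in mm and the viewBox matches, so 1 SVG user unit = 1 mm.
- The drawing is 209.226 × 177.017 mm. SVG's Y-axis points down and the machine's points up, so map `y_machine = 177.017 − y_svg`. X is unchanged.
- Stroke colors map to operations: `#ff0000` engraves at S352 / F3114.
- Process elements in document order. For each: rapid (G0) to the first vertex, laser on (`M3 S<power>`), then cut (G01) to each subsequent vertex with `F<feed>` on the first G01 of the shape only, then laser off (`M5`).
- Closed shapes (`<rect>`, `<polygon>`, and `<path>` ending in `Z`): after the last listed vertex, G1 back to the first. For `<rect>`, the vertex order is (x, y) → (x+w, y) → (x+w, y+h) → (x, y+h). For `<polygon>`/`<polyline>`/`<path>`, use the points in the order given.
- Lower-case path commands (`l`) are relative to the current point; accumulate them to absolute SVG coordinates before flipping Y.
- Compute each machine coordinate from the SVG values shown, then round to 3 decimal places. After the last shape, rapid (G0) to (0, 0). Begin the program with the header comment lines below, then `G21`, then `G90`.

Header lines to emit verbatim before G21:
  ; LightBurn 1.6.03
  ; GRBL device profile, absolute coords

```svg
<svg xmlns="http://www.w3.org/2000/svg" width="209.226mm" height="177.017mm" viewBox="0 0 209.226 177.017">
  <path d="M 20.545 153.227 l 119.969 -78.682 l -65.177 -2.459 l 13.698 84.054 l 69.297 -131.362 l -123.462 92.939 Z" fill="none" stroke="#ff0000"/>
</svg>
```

Since the viewBox matches the mm dimensions, user units are millimetres directly. The only transform is the Y-flip y_m = 177.017 − y_svg.

Shape 1 is a closed polygon drawn with `<path>`. Its stroke #ff0000 means engrave at S352, F3114. After flipping Y the toolpath is (20.545,23.790) → (140.514,102.472) → (75.337,104.931) → (89.035,20.877) → (158.332,152.239) → (34.870,59.300) → (20.545,23.790), returning to the start.

; LightBurn 1.6.03
; GRBL device profile, absolute coords
G21
G90
G0 X20.545 Y23.790
M3 S352
G01 X140.514 Y102.472 F3114
G01 X75.337 Y104.931
G01 X89.035 Y20.877
G01 X158.332 Y152.239
G01 X34.870 Y59.300
G01 X20.545 Y23.790
M5
G0 X0.000 Y0.000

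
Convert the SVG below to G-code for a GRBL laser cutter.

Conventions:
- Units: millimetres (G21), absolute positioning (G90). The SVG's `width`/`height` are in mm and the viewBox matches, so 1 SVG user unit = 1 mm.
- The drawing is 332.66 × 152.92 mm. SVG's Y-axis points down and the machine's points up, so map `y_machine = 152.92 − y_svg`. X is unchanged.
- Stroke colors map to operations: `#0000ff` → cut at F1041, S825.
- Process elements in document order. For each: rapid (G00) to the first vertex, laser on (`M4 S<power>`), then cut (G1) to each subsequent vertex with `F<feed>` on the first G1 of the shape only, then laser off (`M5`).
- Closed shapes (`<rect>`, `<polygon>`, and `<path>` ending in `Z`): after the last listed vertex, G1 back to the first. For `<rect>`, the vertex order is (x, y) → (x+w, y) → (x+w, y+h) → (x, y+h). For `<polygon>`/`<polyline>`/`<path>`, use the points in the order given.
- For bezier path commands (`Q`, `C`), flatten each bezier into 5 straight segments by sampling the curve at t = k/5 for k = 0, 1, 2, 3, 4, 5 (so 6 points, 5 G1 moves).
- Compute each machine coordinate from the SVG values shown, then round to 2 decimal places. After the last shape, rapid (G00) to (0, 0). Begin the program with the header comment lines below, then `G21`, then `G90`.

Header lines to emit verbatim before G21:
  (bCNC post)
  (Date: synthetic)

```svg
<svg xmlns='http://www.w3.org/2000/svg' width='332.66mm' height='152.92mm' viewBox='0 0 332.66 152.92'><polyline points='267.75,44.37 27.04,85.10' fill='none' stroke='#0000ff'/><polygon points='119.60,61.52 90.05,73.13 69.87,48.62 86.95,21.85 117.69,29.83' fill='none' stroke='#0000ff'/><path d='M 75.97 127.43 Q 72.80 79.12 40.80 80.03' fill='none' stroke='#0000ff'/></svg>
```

viewBox `0 0 332.66 152.92` with mm width/height → 1 unit = 1 mm. Flip: y_m = 152.92 − y_svg.

**Shape 1** — `<polyline>` line segment, stroke `#0000ff` → cut (S825, F1041). Machine vertices: (267.75,108.55) → (27.04,67.82). Open path.

**Shape 2** — `<polygon>` regular polygon, stroke `#0000ff` → cut (S825, F1041). Machine vertices: (119.60,91.40) → (90.05,79.79) → (69.87,104.30) → (86.95,131.07) → (117.69,123.09) → (119.60,91.40). Closed: final G1 returns to the first vertex.

**Shape 3** — `<path>` quadratic bezier, stroke `#0000ff` → cut (S825, F1041). Control points (SVG): P0=(75.97,127.43), P1=(72.80,79.12), P2=(40.80,80.03); sampled at t=k/5. Machine vertices: (75.97,25.49) → (73.55,42.85) → (68.82,56.26) → (61.79,65.74) → (52.45,71.29) → (40.80,72.89). Open path.

(bCNC post)
(Date: synthetic)
G21
G90
G00 X267.75 Y108.55
M4 S825
G1 X27.04 Y67.82 F1041
M5
G00 X119.60 Y91.40
M4 S825
G1 X90.05 Y79.79 F1041
G1 X69.87 Y104.30
G1 X86.95 Y131.07
G1 X117.69 Y123.09
G1 X119.60 Y91.40
M5
G00 X75.97 Y25.49
M4 S825
G1 X73.55 Y42.85 F1041
G1 X68.82 Y56.26
G1 X61.79 Y65.74
G1 X52.45 Y71.29
G1 X40.80 Y72.89
M5
G00 X0.00 Y0.00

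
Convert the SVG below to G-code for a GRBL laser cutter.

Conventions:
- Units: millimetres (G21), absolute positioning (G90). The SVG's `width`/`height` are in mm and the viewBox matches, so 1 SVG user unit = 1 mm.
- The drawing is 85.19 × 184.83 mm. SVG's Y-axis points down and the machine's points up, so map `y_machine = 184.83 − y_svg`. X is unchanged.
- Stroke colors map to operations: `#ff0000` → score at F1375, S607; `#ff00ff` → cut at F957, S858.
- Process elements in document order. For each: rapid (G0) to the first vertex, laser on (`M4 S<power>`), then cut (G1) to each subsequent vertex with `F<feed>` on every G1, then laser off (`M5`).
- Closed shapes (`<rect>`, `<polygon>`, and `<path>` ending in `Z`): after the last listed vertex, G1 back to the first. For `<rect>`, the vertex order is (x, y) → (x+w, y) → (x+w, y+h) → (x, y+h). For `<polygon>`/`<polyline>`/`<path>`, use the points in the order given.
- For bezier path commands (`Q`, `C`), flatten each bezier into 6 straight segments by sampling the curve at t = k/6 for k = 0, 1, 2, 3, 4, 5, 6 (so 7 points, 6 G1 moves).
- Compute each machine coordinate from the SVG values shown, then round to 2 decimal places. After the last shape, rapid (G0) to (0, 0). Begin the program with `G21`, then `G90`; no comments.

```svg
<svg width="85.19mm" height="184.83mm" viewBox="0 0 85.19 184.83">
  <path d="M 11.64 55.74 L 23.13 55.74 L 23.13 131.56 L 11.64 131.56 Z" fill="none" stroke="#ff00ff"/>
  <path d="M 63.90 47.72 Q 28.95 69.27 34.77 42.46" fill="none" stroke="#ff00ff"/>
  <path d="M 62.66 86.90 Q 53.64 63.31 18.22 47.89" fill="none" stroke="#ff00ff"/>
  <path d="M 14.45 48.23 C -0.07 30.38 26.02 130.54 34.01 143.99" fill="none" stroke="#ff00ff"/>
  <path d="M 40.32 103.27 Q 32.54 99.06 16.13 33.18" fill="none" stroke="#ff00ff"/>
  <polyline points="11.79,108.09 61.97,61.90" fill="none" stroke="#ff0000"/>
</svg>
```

G21
G90
G0 X11.64 Y129.09
M4 S858
G1 X23.13 Y129.09 F957
G1 X23.13 Y53.27 F957
G1 X11.64 Y53.27 F957
G1 X11.64 Y129.09 F957
M5
G0 X63.90 Y137.11
M4 S858
G1 X53.38 Y131.27 F957
G1 X45.13 Y128.12 F957
G1 X39.14 Y127.65 F957
G1 X35.42 Y129.87 F957
G1 X33.96 Y134.78 F957
G1 X34.77 Y142.37 F957
M5
G0 X62.66 Y97.93
M4 S858
G1 X58.92 Y105.57 F957
G1 X53.71 Y112.75 F957
G1 X47.04 Y119.48 F957
G1 X38.90 Y125.75 F957
G1 X29.29 Y131.57 F957
G1 X18.22 Y136.94 F957
M5
G0 X14.45 Y136.60
M4 S858
G1 X10.30 Y136.64 F957
G1 X11.29 Y122.70 F957
G1 X15.79 Y100.46 F957
G1 X22.16 Y75.61 F957
G1 X28.78 Y53.84 F957
G1 X34.01 Y40.84 F957
M5
G0 X40.32 Y81.56
M4 S858
G1 X37.49 Y84.68 F957
G1 X34.17 Y91.22 F957
G1 X30.38 Y101.19 F957
G1 X26.11 Y114.58 F957
G1 X21.36 Y131.40 F957
G1 X16.13 Y151.65 F957
M5
G0 X11.79 Y76.74
M4 S607
G1 X61.97 Y122.93 F1375
M5
G0 X0.00 Y0.00

1 u = 1 mm; y_m = 184.83 − y.

[1] `<path>` rectangle, #ff00ff→cut S858 F957: (11.64,129.09) → (23.13,129.09) → (23.13,53.27) → (11.64,53.27) → (11.64,129.09) (closed)

[2] `<path>` quadratic bezier, #ff00ff→cut S858 F957: (63.90,137.11) → (53.38,131.27) → (45.13,128.12) → (39.14,127.65) → (35.42,129.87) → (33.96,134.78) → (34.77,142.37)

[3] `<path>` quadratic bezier, #ff00ff→cut S858 F957: (62.66,97.93) → (58.92,105.57) → (53.71,112.75) → (47.04,119.48) → (38.90,125.75) → (29.29,131.57) → (18.22,136.94)

[4] `<path>` cubic bezier, #ff00ff→cut S858 F957: (14.45,136.60) → (10.30,136.64) → (11.29,122.70) → (15.79,100.46) → (22.16,75.61) → (28.78,53.84) → (34.01,40.84)

[5] `<path>` quadratic bezier, #ff00ff→cut S858 F957: (40.32,81.56) → (37.49,84.68) → (34.17,91.22) → (30.38,101.19) → (26.11,114.58) → (21.36,131.40) → (16.13,151.65)

[6] `<polyline>` line segment, #ff0000→score S607 F1375: (11.79,76.74) → (61.97,122.93)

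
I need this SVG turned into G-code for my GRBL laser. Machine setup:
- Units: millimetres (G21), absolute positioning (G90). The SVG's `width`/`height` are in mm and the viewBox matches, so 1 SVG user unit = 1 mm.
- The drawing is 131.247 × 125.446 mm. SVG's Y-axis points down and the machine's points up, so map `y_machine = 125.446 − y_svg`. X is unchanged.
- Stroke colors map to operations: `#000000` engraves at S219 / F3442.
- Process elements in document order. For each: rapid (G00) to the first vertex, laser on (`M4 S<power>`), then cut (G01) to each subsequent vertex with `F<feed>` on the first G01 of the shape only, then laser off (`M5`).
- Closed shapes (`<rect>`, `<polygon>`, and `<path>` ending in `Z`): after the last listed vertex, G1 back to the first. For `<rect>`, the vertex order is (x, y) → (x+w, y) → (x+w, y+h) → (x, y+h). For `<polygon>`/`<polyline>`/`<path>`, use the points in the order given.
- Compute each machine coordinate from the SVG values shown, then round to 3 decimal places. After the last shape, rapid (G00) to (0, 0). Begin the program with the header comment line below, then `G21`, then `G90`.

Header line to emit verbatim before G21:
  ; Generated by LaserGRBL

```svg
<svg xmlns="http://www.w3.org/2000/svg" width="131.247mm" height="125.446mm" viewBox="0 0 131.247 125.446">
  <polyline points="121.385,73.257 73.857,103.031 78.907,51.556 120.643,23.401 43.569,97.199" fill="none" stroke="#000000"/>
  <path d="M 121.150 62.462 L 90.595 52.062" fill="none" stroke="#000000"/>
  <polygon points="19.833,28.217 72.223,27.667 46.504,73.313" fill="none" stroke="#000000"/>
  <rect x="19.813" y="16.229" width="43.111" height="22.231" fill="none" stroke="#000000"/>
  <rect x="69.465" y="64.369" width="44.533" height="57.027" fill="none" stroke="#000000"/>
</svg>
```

; Generated by LaserGRBL
G21
G90
G00 X121.385 Y52.189
M4 S219
G01 X73.857 Y22.415 F3442
G01 X78.907 Y73.890
G01 X120.643 Y102.045
G01 X43.569 Y28.247
M5
G00 X121.150 Y62.984
M4 S219
G01 X90.595 Y73.384 F3442
M5
G00 X19.833 Y97.229
M4 S219
G01 X72.223 Y97.779 F3442
G01 X46.504 Y52.133
G01 X19.833 Y97.229
M5
G00 X19.813 Y109.217
M4 S219
G01 X62.924 Y109.217 F3442
G01 X62.924 Y86.986
G01 X19.813 Y86.986
G01 X19.813 Y109.217
M5
G00 X69.465 Y61.077
M4 S219
G01 X113.998 Y61.077 F3442
G01 X113.998 Y4.050
G01 X69.465 Y4.050
G01 X69.465 Y61.077
M5
G00 X0.000 Y0.000

Since the viewBox matches the mm dimensions, user units are millimetres directly. The only transform is the Y-flip y_m = 125.446 − y_svg.

Shape 1 is a open polyline drawn with `<polyline>`. Its stroke #000000 means engrave at S219, F3442. After flipping Y the toolpath is (121.385,52.189) → (73.857,22.415) → (78.907,73.890) → (120.643,102.045) → (43.569,28.247).

Shape 2 is a line segment drawn with `<path>`. Its stroke #000000 means engrave at S219, F3442. After flipping Y the toolpath is (121.150,62.984) → (90.595,73.384).

Shape 3 is a regular polygon drawn with `<polygon>`. Its stroke #000000 means engrave at S219, F3442. After flipping Y the toolpath is (19.833,97.229) → (72.223,97.779) → (46.504,52.133) → (19.833,97.229), returning to the start.

Shape 4 is a rectangle drawn with `<rect>`. Its stroke #000000 means engrave at S219, F3442. After flipping Y the toolpath is (19.813,109.217) → (62.924,109.217) → (62.924,86.986) → (19.813,86.986) → (19.813,109.217), returning to the start.

Shape 5 is a rectangle drawn with `<rect>`. Its stroke #000000 means engrave at S219, F3442. After flipping Y the toolpath is (69.465,61.077) → (113.998,61.077) → (113.998,4.050) → (69.465,4.050) → (69.465,61.077), returning to the start.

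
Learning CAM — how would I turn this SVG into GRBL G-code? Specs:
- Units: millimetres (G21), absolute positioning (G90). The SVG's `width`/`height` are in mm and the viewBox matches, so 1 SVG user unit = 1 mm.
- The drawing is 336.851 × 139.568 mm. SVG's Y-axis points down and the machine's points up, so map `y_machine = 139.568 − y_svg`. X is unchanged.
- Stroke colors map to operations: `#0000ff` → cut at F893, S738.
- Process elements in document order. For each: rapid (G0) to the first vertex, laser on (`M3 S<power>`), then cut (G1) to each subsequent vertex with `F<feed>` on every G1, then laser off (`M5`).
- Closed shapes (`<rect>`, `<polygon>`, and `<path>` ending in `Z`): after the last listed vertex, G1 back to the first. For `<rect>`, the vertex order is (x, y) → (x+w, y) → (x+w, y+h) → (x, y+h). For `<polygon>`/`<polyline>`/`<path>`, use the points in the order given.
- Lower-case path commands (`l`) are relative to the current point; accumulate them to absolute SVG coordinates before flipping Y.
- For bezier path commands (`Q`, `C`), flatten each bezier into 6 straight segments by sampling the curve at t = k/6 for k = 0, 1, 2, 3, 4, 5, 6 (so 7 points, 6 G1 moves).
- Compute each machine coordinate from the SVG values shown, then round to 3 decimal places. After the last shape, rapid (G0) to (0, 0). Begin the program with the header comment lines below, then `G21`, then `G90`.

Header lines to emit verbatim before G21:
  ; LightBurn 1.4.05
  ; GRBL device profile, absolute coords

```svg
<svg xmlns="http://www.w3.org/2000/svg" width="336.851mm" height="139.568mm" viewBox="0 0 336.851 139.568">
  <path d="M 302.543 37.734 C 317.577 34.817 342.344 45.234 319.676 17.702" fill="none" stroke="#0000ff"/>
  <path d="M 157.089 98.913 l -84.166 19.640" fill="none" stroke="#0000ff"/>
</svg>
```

; LightBurn 1.4.05
; GRBL device profile, absolute coords
G21
G90
G0 X302.543 Y101.834
M3 S738
G1 X310.606 Y102.419 F893
G1 X318.704 Y102.206 F893
G1 X325.248 Y102.619 F893
G1 X328.650 Y105.084 F893
G1 X327.322 Y111.025 F893
G1 X319.676 Y121.866 F893
M5
G0 X157.089 Y40.655
M3 S738
G1 X72.923 Y21.015 F893
M5
G0 X0.000 Y0.000

viewBox `0 0 336.851 139.568` with mm width/height → 1 unit = 1 mm. Flip: y_m = 139.568 − y_svg.

**Shape 1** — `<path>` cubic bezier, stroke `#0000ff` → cut (S738, F893). Control points (SVG): P0=(302.543,37.734), P1=(317.577,34.817), P2=(342.344,45.234), P3=(319.676,17.702); sampled at t=k/6. Machine vertices: (302.543,101.834) → (310.606,102.419) → (318.704,102.206) → (325.248,102.619) → (328.650,105.084) → (327.322,111.025) → (319.676,121.866). Open path.

**Shape 2** — `<path>` line segment, stroke `#0000ff` → cut (S738, F893). Machine vertices: (157.089,40.655) → (72.923,21.015). Open path.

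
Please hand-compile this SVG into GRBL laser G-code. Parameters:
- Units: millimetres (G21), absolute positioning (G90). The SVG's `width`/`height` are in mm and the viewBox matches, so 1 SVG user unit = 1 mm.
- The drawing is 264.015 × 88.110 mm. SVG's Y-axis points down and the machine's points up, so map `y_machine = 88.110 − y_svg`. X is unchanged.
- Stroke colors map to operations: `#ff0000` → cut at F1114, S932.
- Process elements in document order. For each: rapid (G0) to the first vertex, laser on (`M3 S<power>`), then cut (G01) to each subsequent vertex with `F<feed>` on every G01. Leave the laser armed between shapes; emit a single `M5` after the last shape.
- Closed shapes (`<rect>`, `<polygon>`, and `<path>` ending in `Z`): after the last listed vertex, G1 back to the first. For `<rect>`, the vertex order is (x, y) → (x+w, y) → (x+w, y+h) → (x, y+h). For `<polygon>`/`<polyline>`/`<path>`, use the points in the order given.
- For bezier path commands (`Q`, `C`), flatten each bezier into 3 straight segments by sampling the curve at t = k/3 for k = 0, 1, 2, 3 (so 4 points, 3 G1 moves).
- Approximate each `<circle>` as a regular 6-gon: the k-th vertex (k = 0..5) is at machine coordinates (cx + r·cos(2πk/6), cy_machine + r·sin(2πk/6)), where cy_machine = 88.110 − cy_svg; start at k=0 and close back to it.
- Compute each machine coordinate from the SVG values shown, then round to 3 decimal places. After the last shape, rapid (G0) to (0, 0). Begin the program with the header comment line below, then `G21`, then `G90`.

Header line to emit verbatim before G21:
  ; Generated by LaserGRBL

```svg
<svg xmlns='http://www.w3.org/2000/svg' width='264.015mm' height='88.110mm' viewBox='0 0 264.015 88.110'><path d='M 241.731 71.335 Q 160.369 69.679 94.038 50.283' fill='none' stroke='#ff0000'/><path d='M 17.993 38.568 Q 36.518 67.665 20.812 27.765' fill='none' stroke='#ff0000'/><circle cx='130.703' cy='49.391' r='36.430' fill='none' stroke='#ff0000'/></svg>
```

; Generated by LaserGRBL
G21
G90
G0 X241.731 Y16.775
M3 S932
G01 X189.160 Y19.850 F1114
G01 X139.929 Y26.867 F1114
G01 X94.038 Y37.827 F1114
G0 X17.993 Y49.542
M3 S932
G01 X26.540 Y37.810 F1114
G01 X27.479 Y41.411 F1114
G01 X20.812 Y60.345 F1114
G0 X167.133 Y38.719
M3 S932
G01 X148.918 Y70.268 F1114
G01 X112.488 Y70.268 F1114
G01 X94.273 Y38.719 F1114
G01 X112.488 Y7.170 F1114
G01 X148.918 Y7.170 F1114
G01 X167.133 Y38.719 F1114
M5
G0 X0.000 Y0.000

1 u = 1 mm; y_m = 88.110 − y.

[1] `<path>` quadratic bezier, #ff0000→cut S932 F1114: (241.731,16.775) → (189.160,19.850) → (139.929,26.867) → (94.038,37.827)

[2] `<path>` quadratic bezier, #ff0000→cut S932 F1114: (17.993,49.542) → (26.540,37.810) → (27.479,41.411) → (20.812,60.345)

[3] `<circle>` circle, #ff0000→cut S932 F1114: (167.133,38.719) → (148.918,70.268) → (112.488,70.268) → (94.273,38.719) → (112.488,7.170) → (148.918,7.170) → (167.133,38.719) (closed)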